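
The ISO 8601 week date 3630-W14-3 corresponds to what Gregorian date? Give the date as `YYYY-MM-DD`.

3630-04-03

ISO week 1 of 3630 is the week containing the first Thursday of 3630.
Week 14, day 3 (Wednesday) lands on 3630-04-03.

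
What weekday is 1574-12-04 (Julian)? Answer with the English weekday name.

Equivalently 14 December 1574 Gregorian, JDN 2296299.
Since JDN mod 7 = 5 (0 = Monday), the day is Saturday.

Saturday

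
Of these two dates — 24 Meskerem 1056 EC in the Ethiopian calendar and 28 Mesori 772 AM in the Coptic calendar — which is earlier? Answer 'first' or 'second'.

second

The two dates have Julian Day Numbers 2109583 and 2106995 respectively.
Since 2106995 < 2109583, the second date comes first.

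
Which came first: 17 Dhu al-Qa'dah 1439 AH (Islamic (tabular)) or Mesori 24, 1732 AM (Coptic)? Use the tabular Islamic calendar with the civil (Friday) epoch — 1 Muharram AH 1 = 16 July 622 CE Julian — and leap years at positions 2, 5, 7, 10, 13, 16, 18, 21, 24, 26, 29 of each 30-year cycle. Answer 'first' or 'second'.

Converting both to JDN: 2458330 vs 2457631; the smaller is the second.

second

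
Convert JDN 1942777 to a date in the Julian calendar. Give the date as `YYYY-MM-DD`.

0607-01-13

The proleptic Gregorian equivalent of JDN 1942777 is 16 January 607.
In the Julian calendar that day is 0607-01-13.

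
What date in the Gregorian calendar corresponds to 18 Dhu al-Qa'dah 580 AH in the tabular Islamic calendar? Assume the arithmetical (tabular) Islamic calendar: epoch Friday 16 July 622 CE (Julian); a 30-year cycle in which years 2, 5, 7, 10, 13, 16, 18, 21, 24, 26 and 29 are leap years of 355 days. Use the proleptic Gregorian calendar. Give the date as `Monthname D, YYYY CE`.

Julian Day Number of the source date = 2153930.
Converting JDN 2153930 to the Gregorian calendar gives 27 February 1185 CE.

February 27, 1185 CE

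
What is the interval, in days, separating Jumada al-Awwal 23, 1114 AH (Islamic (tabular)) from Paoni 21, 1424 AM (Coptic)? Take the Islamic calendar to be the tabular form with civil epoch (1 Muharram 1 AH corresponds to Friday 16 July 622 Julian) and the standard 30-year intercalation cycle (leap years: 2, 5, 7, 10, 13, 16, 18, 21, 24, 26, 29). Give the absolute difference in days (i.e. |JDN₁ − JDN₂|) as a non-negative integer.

First date → JDN 2342990; second date → JDN 2345071.
The interval is |2342990 − 2345071| = 2081 days.

2081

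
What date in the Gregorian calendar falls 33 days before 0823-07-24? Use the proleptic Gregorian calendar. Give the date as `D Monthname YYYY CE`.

21 June 823 CE

Counting 33 days back from JDN 2021859 reaches JDN 2021826, which is 21 June 823 CE.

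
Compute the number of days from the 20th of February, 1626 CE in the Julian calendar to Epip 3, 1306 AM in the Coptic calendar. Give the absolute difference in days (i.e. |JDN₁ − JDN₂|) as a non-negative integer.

13022

JDN of the first date = 2315005.
JDN of the second date = 2301983.
|2301983 − 2315005| = 13022.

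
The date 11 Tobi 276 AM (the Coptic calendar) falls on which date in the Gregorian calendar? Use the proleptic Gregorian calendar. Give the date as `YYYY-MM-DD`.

Both dates share Julian Day Number 1925604; in the Gregorian calendar that is 9 January 560 CE.

0560-01-09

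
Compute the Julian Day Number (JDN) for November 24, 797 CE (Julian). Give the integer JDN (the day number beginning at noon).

Equivalently 28 November 797 (proleptic Gregorian).
JDN 2451545 is 1 January 2000 CE (Gregorian); the target day is −439055 days from there, so JDN = 2012490.

2012490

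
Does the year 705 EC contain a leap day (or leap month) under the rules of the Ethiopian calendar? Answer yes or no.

no

705 mod 4 = 1; in the Ethiopian calendar a year is leap when year mod 4 = 3, so it is a common year.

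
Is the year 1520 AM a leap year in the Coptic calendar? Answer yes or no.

1520 mod 4 = 0; in the Coptic calendar a year is leap when year mod 4 = 3, so it is a common year.

no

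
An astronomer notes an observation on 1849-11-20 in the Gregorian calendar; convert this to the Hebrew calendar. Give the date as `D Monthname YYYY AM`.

5 Kislev 5610 AM

Julian Day Number of the source date = 2396717.
Converting JDN 2396717 to the Hebrew calendar gives 5 Kislev 5610 AM.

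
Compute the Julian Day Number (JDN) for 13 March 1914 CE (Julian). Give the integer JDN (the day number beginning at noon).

Equivalently 26 March 1914 (Gregorian).
JDN 2400001 is 17 November 1858 CE (Gregorian), MJD 0; the target day is +20217 days from there, so JDN = 2420218.

2420218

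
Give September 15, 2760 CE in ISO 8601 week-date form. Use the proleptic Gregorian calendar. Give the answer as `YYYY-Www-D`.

The weekday is Thursday (ISO weekday 4).
That Thursday belongs to ISO week 37 of ISO year 2760.

2760-W37-4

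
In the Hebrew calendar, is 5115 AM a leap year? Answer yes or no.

no

Hebrew year 5115 is year 4 of its 19-year Metonic cycle; leap years are at positions 3, 6, 8, 11, 14, 17, 19, so it is a common year (12 months).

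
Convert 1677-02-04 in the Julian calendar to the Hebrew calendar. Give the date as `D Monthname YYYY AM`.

12 Adar I 5437 AM

The source date corresponds to 14 February 1677 in the Gregorian calendar (JDN 2333617).
That day falls on 12 Adar I 5437 AM in the Hebrew calendar.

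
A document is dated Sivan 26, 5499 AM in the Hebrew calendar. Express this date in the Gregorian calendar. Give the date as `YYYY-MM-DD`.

1739-07-02

Both dates share Julian Day Number 2356399; in the Gregorian calendar that is 2 July 1739 CE.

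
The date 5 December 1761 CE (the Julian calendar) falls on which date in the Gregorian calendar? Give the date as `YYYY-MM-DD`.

For dates in this range the Gregorian date is 11 days ahead of the Julian.
5 December 1761 Julian + 11 days → 16 December 1761 Gregorian.

1761-12-16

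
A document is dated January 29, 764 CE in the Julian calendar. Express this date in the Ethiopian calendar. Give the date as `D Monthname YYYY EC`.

The source date corresponds to 2 February 764 in the proleptic Gregorian calendar (JDN 2000137).
That day falls on 3 Yekatit 756 EC in the Ethiopian calendar.

3 Yekatit 756 EC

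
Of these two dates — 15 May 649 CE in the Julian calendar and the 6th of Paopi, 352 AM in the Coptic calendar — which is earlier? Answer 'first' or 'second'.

second

First date → JDN 1958240; second date → JDN 1953268.
JDN 1953268 < JDN 1958240, so the second date is earlier.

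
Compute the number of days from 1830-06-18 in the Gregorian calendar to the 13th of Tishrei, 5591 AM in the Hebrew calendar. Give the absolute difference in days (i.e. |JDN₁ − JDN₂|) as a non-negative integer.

First date → JDN 2389622; second date → JDN 2389726.
The interval is |2389622 − 2389726| = 104 days.

104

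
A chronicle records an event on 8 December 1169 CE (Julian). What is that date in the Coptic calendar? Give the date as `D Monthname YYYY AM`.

Both dates share Julian Day Number 2148377; in the Coptic calendar that is 12 Koiak 886 AM.

12 Koiak 886 AM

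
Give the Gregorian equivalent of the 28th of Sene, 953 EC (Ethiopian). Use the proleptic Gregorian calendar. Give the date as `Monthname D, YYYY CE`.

Both dates share Julian Day Number 2072236; in the Gregorian calendar that is 27 June 961 CE.

June 27, 961 CE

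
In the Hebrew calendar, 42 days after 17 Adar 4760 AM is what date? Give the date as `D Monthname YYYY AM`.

The starting date is JDN 2086363; 2086363 + 42 = 2086405.
JDN 2086405 corresponds to 30 Nisan 4760 AM.

30 Nisan 4760 AM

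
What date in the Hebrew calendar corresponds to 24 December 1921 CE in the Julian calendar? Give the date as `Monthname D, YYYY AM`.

Julian Day Number of the source date = 2423061.
Converting JDN 2423061 to the Hebrew calendar gives 6 Tevet 5682 AM.

Tevet 6, 5682 AM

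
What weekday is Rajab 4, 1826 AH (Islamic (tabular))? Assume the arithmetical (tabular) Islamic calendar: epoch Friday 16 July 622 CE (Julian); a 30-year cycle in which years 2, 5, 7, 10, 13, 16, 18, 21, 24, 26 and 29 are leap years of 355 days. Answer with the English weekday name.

Equivalently 11 September 2393 Gregorian, JDN 2595339.
2595339 ≡ 5 (mod 7); counting from Monday = 0 gives Saturday.

Saturday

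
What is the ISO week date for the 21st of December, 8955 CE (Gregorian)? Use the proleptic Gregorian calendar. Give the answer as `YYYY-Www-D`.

The weekday is Sunday (ISO weekday 7).
That Sunday belongs to ISO week 51 of ISO year 8955.

8955-W51-7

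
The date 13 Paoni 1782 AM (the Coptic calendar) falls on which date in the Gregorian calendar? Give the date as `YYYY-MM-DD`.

Julian Day Number of the source date = 2475822.
Converting JDN 2475822 to the Gregorian calendar gives 20 June 2066 CE.

2066-06-20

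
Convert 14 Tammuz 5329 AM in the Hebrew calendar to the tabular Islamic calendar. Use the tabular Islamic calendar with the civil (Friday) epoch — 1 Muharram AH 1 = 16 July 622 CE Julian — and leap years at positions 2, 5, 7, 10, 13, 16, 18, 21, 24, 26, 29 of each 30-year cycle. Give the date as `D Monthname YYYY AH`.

The source date corresponds to 9 July 1569 in the proleptic Gregorian calendar (JDN 2294315).
That day falls on 14 Muharram 977 AH in the tabular Islamic calendar.

14 Muharram 977 AH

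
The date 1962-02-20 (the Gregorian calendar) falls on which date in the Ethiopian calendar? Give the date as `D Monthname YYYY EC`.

Both dates share Julian Day Number 2437716; in the Ethiopian calendar that is 13 Yekatit 1954 EC.

13 Yekatit 1954 EC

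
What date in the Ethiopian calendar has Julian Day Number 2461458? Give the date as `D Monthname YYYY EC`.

JDN 2461458 is 21 February 2027 in the Gregorian calendar.
In the Ethiopian calendar that day is 14 Yekatit 2019 EC.

14 Yekatit 2019 EC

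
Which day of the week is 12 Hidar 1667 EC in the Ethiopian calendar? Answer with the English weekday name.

In the Gregorian calendar this is 18 November 1674 (JDN 2332798).
Since JDN mod 7 = 6 (0 = Monday), the day is Sunday.

Sunday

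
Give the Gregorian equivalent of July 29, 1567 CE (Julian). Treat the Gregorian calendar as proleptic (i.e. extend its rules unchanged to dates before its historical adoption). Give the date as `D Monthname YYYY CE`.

8 August 1567 CE

The Julian–Gregorian offset here is 10 days (Julian trailing).
29 July 1567 Julian + 10 days → 8 August 1567 Gregorian.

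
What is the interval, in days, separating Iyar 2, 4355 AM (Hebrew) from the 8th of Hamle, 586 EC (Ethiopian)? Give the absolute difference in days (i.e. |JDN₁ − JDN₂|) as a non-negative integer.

JDN of the first date = 1938488.
JDN of the second date = 1938199.
|1938199 − 1938488| = 289.

289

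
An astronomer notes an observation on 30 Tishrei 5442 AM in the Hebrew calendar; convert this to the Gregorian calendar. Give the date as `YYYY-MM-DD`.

1681-10-12

Both dates share Julian Day Number 2335318; in the Gregorian calendar that is 12 October 1681 CE.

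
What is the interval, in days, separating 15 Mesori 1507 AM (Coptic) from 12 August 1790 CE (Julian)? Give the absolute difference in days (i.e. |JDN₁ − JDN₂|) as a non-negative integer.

361

JDN of the first date = 2375440.
JDN of the second date = 2375079.
|2375079 − 2375440| = 361.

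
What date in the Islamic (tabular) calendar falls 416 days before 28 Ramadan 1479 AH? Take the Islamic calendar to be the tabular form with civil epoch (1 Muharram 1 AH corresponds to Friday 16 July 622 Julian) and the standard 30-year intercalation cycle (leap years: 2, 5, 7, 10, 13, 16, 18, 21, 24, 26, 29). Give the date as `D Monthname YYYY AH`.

The starting date is JDN 2472457; 2472457 − 416 = 2472041.
JDN 2472041 corresponds to 25 Rajab 1478 AH.

25 Rajab 1478 AH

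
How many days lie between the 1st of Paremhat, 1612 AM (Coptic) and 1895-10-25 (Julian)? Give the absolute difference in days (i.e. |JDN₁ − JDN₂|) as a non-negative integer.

First date → JDN 2413628; second date → JDN 2413504.
The interval is |2413628 − 2413504| = 124 days.

124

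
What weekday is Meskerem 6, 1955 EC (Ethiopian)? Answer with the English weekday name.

Sunday

This is JDN 2437924 (16 September 1962 Gregorian).
Since JDN mod 7 = 6 (0 = Monday), the day is Sunday.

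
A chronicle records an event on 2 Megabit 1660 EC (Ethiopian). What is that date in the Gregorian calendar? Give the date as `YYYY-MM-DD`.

Both dates share Julian Day Number 2330352; in the Gregorian calendar that is 8 March 1668 CE.

1668-03-08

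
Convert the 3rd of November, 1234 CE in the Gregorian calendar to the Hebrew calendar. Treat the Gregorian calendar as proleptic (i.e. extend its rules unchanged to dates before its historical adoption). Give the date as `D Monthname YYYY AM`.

3 Kislev 4995 AM

Both dates share Julian Day Number 2172076; in the Hebrew calendar that is 3 Kislev 4995 AM.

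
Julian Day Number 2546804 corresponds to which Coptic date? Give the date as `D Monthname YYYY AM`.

11 Paopi 1977 AM

The Gregorian equivalent of JDN 2546804 is 23 October 2260.
In the Coptic calendar that day is 11 Paopi 1977 AM.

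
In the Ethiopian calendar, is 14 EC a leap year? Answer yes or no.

14 mod 4 = 2; in the Ethiopian calendar a year is leap when year mod 4 = 3, so it is a common year.

no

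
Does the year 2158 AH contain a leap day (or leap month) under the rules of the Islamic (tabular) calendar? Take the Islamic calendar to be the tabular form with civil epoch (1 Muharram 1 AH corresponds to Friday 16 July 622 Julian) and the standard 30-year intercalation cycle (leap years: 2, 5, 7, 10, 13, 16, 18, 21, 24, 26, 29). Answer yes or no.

no

Year 2158 AH is year 28 of its 30-year cycle; leap positions are 2, 5, 7, 10, 13, 16, 18, 21, 24, 26, 29, so it is a common year (354 days).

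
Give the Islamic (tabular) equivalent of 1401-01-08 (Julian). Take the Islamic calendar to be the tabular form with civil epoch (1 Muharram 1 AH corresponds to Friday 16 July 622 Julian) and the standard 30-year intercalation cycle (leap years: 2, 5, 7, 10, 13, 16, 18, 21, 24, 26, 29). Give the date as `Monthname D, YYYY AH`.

The source date corresponds to 17 January 1401 in the proleptic Gregorian calendar (JDN 2232781).
That day falls on 22 Jumada al-Awwal 803 AH in the tabular Islamic calendar.

Jumada al-Awwal 22, 803 AH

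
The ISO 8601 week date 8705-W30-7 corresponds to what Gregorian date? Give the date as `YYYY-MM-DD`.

8705-07-30

ISO week 1 of 8705 is the week containing the first Thursday of 8705.
Week 30, day 7 (Sunday) lands on 8705-07-30.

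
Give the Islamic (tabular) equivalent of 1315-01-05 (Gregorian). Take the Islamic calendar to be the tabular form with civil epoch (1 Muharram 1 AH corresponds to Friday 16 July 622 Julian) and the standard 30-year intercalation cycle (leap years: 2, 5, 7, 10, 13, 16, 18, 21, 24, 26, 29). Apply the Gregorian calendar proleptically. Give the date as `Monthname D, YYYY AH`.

Ramadan 20, 714 AH

Both dates share Julian Day Number 2201358; in the tabular Islamic calendar that is 20 Ramadan 714 AH.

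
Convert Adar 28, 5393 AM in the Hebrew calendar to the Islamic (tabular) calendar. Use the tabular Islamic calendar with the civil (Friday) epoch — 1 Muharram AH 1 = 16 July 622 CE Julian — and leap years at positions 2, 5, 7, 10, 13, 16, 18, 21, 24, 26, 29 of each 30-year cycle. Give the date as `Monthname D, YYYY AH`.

Sha'ban 28, 1042 AH

The source date corresponds to 10 March 1633 in the Gregorian calendar (JDN 2317570).
That day falls on 28 Sha'ban 1042 AH in the tabular Islamic calendar.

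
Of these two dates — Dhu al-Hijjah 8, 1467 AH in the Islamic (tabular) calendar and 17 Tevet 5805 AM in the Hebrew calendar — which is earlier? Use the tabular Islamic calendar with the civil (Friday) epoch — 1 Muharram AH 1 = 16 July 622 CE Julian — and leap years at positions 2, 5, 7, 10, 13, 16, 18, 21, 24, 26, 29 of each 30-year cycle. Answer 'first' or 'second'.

second

The two dates have Julian Day Numbers 2468274 and 2467987 respectively.
Since 2467987 < 2468274, the second date comes first.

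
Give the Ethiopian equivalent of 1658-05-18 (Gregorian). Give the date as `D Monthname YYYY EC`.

Both dates share Julian Day Number 2326770; in the Ethiopian calendar that is 13 Ginbot 1650 EC.

13 Ginbot 1650 EC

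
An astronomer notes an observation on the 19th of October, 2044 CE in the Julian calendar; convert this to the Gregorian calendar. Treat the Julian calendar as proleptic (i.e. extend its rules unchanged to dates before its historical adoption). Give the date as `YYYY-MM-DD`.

2044-11-01

For dates in this range the Gregorian date is 13 days ahead of the Julian.
19 October 2044 Julian + 13 days → 1 November 2044 Gregorian.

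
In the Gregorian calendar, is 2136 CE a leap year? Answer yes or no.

2136 is divisible by 4 and not by 100, so it is a leap year.

yes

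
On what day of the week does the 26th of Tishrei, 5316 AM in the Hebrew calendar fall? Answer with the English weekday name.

Equivalently 21 October 1555 Gregorian, JDN 2289305.
Since JDN mod 7 = 4 (0 = Monday), the day is Friday.

Friday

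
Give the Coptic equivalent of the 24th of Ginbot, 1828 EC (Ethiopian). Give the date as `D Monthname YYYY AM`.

24 Pashons 1552 AM

Both dates share Julian Day Number 2391796; in the Coptic calendar that is 24 Pashons 1552 AM.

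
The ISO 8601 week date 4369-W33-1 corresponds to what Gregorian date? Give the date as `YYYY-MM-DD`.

4369-08-11

ISO week 1 of 4369 is the week containing the first Thursday of 4369.
Week 33, day 1 (Monday) lands on 4369-08-11.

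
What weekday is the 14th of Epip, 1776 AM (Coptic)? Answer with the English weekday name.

Wednesday

This is JDN 2473662 (21 July 2060 Gregorian).
2473662 ≡ 2 (mod 7); counting from Monday = 0 gives Wednesday.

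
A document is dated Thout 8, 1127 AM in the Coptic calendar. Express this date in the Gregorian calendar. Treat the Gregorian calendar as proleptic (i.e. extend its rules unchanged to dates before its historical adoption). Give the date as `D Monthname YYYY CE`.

Both dates share Julian Day Number 2236308; in the Gregorian calendar that is 14 September 1410 CE.

14 September 1410 CE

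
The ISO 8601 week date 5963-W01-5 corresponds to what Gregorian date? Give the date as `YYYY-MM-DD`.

5963-01-04

ISO week 1 of 5963 is the week containing the first Thursday of 5963.
Week 1, day 5 (Friday) lands on 5963-01-04.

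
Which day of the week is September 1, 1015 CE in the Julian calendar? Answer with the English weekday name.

Thursday

In the proleptic Gregorian calendar this is 7 September 1015 (JDN 2092030).
JDN 2092030 mod 7 = 3, and JDN 0 was a Monday, so this is a Thursday.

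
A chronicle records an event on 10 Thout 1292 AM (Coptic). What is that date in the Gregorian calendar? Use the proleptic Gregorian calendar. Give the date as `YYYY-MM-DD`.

Julian Day Number of the source date = 2296577.
Converting JDN 2296577 to the Gregorian calendar gives 18 September 1575 CE.

1575-09-18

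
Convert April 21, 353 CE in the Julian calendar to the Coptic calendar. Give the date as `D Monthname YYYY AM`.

Julian Day Number of the source date = 1850102.
Converting JDN 1850102 to the Coptic calendar gives 26 Parmouti 69 AM.

26 Parmouti 69 AM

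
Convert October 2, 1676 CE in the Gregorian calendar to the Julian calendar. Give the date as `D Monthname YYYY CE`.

At this point the Julian calendar is 10 days behind the Gregorian.
2 October 1676 Gregorian − 10 days → 22 September 1676 Julian.

22 September 1676 CE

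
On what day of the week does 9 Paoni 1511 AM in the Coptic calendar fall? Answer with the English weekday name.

This is JDN 2376835 (14 June 1795 Gregorian).
Since JDN mod 7 = 6 (0 = Monday), the day is Sunday.

Sunday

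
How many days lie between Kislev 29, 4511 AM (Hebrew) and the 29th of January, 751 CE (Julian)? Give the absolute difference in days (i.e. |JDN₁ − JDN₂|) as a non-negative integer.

JDN of the first date = 1995332.
JDN of the second date = 1995389.
|1995389 − 1995332| = 57.

57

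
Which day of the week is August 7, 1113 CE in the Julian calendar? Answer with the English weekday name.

Thursday

Equivalently 14 August 1113 Gregorian, JDN 2127800.
2127800 ≡ 3 (mod 7); counting from Monday = 0 gives Thursday.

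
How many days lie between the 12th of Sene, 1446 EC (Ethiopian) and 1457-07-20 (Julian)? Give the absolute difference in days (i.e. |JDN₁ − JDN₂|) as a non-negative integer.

1140

JDN of the first date = 2252288.
JDN of the second date = 2253428.
|2253428 − 2252288| = 1140.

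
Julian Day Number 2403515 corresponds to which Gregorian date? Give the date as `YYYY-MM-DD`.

Counting from JDN 2299161 = 15 Oct 1582 gives an offset of 104354 days.

1868-07-01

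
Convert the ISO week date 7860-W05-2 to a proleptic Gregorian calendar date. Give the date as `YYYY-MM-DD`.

7860-01-31

ISO week 1 of 7860 is the week containing the first Thursday of 7860.
Week 5, day 2 (Tuesday) lands on 7860-01-31.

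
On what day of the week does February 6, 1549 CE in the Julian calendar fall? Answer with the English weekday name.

Wednesday

Equivalently 16 February 1549 Gregorian, JDN 2286867.
JDN 2286867 mod 7 = 2, and JDN 0 was a Monday, so this is a Wednesday.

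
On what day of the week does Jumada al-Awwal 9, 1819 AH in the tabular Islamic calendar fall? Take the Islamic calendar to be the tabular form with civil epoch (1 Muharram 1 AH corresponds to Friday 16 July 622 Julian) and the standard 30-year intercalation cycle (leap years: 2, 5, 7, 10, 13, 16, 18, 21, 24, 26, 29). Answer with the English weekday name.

Equivalently 4 October 2386 Gregorian, JDN 2592805.
2592805 ≡ 5 (mod 7); counting from Monday = 0 gives Saturday.

Saturday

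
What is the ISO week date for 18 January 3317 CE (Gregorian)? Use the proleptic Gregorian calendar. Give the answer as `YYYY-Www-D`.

3317-W03-1

The weekday is Monday (ISO weekday 1).
That Monday belongs to ISO week 3 of ISO year 3317.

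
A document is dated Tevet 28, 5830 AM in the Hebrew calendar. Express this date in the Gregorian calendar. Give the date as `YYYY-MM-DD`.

Julian Day Number of the source date = 2477123.
Converting JDN 2477123 to the Gregorian calendar gives 11 January 2070 CE.

2070-01-11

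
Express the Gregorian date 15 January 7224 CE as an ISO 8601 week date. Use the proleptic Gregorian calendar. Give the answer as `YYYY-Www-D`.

The weekday is Monday (ISO weekday 1).
That Monday belongs to ISO week 3 of ISO year 7224.

7224-W03-1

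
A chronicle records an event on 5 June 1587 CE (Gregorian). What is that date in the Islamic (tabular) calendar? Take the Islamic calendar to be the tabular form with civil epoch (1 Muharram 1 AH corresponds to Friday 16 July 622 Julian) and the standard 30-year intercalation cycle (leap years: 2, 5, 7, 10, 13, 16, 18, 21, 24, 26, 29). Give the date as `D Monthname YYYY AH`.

28 Jumada al-Thani 995 AH

Both dates share Julian Day Number 2300855; in the tabular Islamic calendar that is 28 Jumada al-Thani 995 AH.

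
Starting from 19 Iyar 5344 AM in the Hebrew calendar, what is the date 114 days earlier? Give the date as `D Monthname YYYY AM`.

JDN of 19 Iyar 5344 AM = 2299724.
2299724 − 114 = 2299610.
JDN 2299610 in the Hebrew calendar is 23 Tevet 5344 AM.

23 Tevet 5344 AM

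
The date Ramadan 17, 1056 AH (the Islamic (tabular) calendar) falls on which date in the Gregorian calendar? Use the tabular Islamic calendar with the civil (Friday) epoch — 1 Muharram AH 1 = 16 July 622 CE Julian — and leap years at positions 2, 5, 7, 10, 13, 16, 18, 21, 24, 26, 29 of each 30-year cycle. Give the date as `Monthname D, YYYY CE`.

October 27, 1646 CE

Both dates share Julian Day Number 2322549; in the Gregorian calendar that is 27 October 1646 CE.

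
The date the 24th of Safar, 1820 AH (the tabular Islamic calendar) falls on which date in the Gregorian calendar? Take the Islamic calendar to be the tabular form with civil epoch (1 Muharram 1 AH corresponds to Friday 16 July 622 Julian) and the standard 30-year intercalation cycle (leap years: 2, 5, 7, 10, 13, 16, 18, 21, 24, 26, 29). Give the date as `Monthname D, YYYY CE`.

July 12, 2387 CE

Both dates share Julian Day Number 2593086; in the Gregorian calendar that is 12 July 2387 CE.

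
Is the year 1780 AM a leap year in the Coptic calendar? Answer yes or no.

no

1780 mod 4 = 0; in the Coptic calendar a year is leap when year mod 4 = 3, so it is a common year.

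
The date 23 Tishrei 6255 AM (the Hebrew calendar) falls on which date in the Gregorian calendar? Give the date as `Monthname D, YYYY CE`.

Julian Day Number of the source date = 2632270.
Converting JDN 2632270 to the Gregorian calendar gives 22 October 2494 CE.

October 22, 2494 CE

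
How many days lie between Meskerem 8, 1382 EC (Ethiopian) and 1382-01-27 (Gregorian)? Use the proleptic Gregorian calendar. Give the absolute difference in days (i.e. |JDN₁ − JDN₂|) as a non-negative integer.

2786

First date → JDN 2228638; second date → JDN 2225852.
The interval is |2228638 − 2225852| = 2786 days.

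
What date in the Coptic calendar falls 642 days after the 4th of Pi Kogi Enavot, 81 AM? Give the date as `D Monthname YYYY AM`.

The starting date is JDN 1854613; 1854613 + 642 = 1855255.
JDN 1855255 corresponds to 6 Paoni 83 AM.

6 Paoni 83 AM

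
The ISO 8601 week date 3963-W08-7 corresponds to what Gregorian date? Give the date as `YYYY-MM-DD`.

3963-02-24

ISO week 1 of 3963 is the week containing the first Thursday of 3963.
Week 8, day 7 (Sunday) lands on 3963-02-24.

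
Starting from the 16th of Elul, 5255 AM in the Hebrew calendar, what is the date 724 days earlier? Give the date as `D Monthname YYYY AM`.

Counting 724 days back from JDN 2267354 reaches JDN 2266630, which is 29 Elul 5253 AM.

29 Elul 5253 AM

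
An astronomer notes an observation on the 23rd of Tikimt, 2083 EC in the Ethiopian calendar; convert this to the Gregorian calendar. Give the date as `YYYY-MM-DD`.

Julian Day Number of the source date = 2484723.
Converting JDN 2484723 to the Gregorian calendar gives 2 November 2090 CE.

2090-11-02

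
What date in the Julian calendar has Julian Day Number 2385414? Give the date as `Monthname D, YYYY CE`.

The Gregorian equivalent of JDN 2385414 is 10 December 1818.
In the Julian calendar that day is November 28, 1818 CE.

November 28, 1818 CE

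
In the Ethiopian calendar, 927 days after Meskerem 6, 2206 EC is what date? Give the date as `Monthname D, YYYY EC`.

Megabit 22, 2208 EC

Counting 927 days forward from JDN 2529602 reaches JDN 2530529, which is Megabit 22, 2208 EC.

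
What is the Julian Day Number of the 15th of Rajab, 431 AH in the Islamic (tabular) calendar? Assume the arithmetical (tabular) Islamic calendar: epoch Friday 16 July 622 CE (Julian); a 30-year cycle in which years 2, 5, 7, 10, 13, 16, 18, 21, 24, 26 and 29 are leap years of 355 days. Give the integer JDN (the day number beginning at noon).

Equivalently 7 April 1040 (proleptic Gregorian).
JDN 2451545 is 1 January 2000 CE (Gregorian); the target day is −350536 days from there, so JDN = 2101009.

2101009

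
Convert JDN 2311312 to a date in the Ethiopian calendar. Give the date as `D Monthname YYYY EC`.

The Gregorian equivalent of JDN 2311312 is 21 January 1616.
In the Ethiopian calendar that day is 15 Tir 1608 EC.

15 Tir 1608 EC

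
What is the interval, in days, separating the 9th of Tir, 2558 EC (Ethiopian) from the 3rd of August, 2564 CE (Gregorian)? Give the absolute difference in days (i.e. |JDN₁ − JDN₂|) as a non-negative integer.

536

JDN of the first date = 2658293.
JDN of the second date = 2657757.
|2657757 − 2658293| = 536.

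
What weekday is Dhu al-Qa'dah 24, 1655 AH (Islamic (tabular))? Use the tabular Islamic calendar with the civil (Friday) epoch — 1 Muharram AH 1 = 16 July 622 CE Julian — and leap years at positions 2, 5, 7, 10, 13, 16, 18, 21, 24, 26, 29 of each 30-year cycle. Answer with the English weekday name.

In the Gregorian calendar this is 1 March 2228 (JDN 2534880).
2534880 ≡ 5 (mod 7); counting from Monday = 0 gives Saturday.

Saturday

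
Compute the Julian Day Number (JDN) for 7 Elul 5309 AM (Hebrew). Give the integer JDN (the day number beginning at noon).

2287073

In the proleptic Gregorian calendar the same day is 10 September 1549.
JDN 2299161 is 15 October 1582 CE (Gregorian); the target day is −12088 days from there, so JDN = 2287073.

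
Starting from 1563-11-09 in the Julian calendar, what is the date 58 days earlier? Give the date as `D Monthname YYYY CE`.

Counting 58 days back from JDN 2292256 reaches JDN 2292198, which is 12 September 1563 CE.

12 September 1563 CE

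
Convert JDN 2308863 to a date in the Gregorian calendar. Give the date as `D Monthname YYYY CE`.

JDN 2451545 is 1 Jan 2000; 2308863 is −142682 days from there.

8 May 1609 CE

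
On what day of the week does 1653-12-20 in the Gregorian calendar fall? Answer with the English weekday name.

Saturday

JDN 2325160 mod 7 = 5, and JDN 0 was a Monday, so this is a Saturday.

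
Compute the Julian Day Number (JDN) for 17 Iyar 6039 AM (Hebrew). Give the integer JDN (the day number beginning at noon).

2553567

In the Gregorian calendar the same day is 30 April 2279.
JDN 2400001 is 17 November 1858 CE (Gregorian), MJD 0; the target day is +153566 days from there, so JDN = 2553567.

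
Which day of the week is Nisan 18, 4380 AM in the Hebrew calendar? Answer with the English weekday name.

Friday

Equivalently 31 March 620 Gregorian, JDN 1947600.
JDN 1947600 mod 7 = 4, and JDN 0 was a Monday, so this is a Friday.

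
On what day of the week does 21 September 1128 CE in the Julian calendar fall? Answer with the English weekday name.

In the proleptic Gregorian calendar this is 28 September 1128 (JDN 2133324).
Since JDN mod 7 = 4 (0 = Monday), the day is Friday.

Friday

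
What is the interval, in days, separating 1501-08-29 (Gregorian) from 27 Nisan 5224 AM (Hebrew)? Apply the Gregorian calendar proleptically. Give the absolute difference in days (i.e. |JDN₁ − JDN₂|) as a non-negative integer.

13650

JDN of the first date = 2269529.
JDN of the second date = 2255879.
|2255879 − 2269529| = 13650.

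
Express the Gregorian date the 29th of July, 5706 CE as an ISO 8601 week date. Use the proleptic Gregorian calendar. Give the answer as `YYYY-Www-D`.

5706-W30-4

The weekday is Thursday (ISO weekday 4).
That Thursday belongs to ISO week 30 of ISO year 5706.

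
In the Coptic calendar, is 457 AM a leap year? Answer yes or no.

no

457 mod 4 = 1; in the Coptic calendar a year is leap when year mod 4 = 3, so it is a common year.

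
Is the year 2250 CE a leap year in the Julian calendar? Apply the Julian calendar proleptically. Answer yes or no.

no

2250 mod 4 = 2, so it is a common year in the Julian calendar.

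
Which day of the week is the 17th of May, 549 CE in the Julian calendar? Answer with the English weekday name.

This is JDN 1921717 (19 May 549 Gregorian).
1921717 ≡ 0 (mod 7); counting from Monday = 0 gives Monday.

Monday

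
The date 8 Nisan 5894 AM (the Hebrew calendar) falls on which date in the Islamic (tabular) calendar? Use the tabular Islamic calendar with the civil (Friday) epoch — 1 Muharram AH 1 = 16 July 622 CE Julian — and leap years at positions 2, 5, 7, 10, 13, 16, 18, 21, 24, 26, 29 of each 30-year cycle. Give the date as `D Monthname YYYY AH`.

8 Safar 1559 AH

Both dates share Julian Day Number 2500580; in the tabular Islamic calendar that is 8 Safar 1559 AH.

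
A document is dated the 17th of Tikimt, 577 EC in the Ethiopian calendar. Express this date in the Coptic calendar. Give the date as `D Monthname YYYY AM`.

The source date corresponds to 16 October 584 in the proleptic Gregorian calendar (JDN 1934651).
That day falls on 17 Paopi 301 AM in the Coptic calendar.

17 Paopi 301 AM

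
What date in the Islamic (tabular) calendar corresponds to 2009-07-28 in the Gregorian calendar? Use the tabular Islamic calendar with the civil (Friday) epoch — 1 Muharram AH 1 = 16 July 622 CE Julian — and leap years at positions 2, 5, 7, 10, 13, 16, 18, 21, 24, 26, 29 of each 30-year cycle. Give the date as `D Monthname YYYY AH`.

5 Sha'ban 1430 AH

Julian Day Number of the source date = 2455041.
Converting JDN 2455041 to the tabular Islamic calendar gives 5 Sha'ban 1430 AH.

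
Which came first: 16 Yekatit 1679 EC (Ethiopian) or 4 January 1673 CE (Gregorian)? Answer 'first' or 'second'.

second

Converting both to JDN: 2337275 vs 2332115; the smaller is the second.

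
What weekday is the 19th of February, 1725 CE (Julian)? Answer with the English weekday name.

Equivalently 2 March 1725 Gregorian, JDN 2351164.
JDN 2351164 mod 7 = 4, and JDN 0 was a Monday, so this is a Friday.

Friday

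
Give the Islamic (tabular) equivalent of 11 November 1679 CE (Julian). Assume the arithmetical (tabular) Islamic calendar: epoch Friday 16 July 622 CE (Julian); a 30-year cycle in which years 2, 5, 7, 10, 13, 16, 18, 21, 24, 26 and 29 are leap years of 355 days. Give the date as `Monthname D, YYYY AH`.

Julian Day Number of the source date = 2334627.
Converting JDN 2334627 to the tabular Islamic calendar gives 17 Shawwal 1090 AH.

Shawwal 17, 1090 AH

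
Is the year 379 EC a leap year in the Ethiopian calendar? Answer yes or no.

379 mod 4 = 3; in the Ethiopian calendar a year is leap when year mod 4 = 3, so it is a leap year.

yes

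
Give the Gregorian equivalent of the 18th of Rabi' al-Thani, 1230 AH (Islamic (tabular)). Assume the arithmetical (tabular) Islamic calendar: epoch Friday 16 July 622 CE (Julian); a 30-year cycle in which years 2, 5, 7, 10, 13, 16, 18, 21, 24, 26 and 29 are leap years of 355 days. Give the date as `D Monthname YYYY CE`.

30 March 1815 CE

Both dates share Julian Day Number 2384063; in the Gregorian calendar that is 30 March 1815 CE.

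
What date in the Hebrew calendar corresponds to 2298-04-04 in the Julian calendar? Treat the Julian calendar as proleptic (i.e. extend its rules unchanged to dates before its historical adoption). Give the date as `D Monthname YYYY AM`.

6 Iyar 6058 AM

The source date corresponds to 19 April 2298 in the Gregorian calendar (JDN 2560496).
That day falls on 6 Iyar 6058 AM in the Hebrew calendar.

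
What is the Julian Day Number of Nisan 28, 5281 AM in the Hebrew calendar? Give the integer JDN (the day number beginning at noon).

2276698

In the proleptic Gregorian calendar the same day is 15 April 1521.
JDN 2299161 is 15 October 1582 CE (Gregorian); the target day is −22463 days from there, so JDN = 2276698.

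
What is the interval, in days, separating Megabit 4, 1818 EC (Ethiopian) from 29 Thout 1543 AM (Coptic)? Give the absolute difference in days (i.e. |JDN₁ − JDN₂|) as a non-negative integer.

210

First date → JDN 2388063; second date → JDN 2388273.
The interval is |2388063 − 2388273| = 210 days.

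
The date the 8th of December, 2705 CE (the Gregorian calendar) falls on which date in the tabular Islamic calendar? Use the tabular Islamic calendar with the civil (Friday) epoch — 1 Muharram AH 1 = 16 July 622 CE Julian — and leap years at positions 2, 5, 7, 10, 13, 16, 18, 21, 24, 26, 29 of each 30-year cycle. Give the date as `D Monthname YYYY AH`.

Both dates share Julian Day Number 2709382; in the tabular Islamic calendar that is 29 Rabi' al-Thani 2148 AH.

29 Rabi' al-Thani 2148 AH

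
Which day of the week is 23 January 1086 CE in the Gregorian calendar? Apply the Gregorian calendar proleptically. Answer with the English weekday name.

2117736 ≡ 5 (mod 7); counting from Monday = 0 gives Saturday.

Saturday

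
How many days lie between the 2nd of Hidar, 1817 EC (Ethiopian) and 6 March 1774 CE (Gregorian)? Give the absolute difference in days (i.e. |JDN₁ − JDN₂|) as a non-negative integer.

JDN of the first date = 2387576.
JDN of the second date = 2369065.
|2369065 − 2387576| = 18511.

18511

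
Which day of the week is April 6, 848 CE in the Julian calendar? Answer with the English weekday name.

Friday

In the proleptic Gregorian calendar this is 10 April 848 (JDN 2030886).
2030886 ≡ 4 (mod 7); counting from Monday = 0 gives Friday.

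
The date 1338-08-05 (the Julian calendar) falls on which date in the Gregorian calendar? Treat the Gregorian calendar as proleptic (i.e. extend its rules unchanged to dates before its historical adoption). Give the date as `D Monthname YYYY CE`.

At this point the Julian calendar is 8 days behind the Gregorian.
5 August 1338 Julian + 8 days → 13 August 1338 Gregorian.

13 August 1338 CE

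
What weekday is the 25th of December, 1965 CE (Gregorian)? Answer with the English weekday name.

2439120 ≡ 5 (mod 7); counting from Monday = 0 gives Saturday.

Saturday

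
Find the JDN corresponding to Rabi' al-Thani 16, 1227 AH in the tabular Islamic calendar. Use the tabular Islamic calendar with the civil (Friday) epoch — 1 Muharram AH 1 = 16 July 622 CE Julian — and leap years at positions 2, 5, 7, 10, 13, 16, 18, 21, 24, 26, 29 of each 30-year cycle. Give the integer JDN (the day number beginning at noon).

Equivalently 29 April 1812 (Gregorian).
JDN 2451545 is 1 January 2000 CE (Gregorian); the target day is −68547 days from there, so JDN = 2382998.

2382998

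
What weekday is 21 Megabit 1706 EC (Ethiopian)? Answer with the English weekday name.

Equivalently 28 March 1714 Gregorian, JDN 2347172.
JDN 2347172 mod 7 = 2, and JDN 0 was a Monday, so this is a Wednesday.

Wednesday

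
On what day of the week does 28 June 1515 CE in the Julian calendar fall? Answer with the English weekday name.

This is JDN 2274590 (8 July 1515 Gregorian).
2274590 ≡ 3 (mod 7); counting from Monday = 0 gives Thursday.

Thursday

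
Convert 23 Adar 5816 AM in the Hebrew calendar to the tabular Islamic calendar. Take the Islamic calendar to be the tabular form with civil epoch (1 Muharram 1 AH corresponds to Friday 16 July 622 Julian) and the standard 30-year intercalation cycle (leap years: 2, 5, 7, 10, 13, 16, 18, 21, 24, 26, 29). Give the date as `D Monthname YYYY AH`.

Both dates share Julian Day Number 2472069; in the tabular Islamic calendar that is 23 Sha'ban 1478 AH.

23 Sha'ban 1478 AH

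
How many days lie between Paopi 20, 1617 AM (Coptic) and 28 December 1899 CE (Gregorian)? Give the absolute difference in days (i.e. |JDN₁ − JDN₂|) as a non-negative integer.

306

First date → JDN 2415323; second date → JDN 2415017.
The interval is |2415323 − 2415017| = 306 days.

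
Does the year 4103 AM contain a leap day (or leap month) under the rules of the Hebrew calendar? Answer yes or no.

no

Hebrew year 4103 is year 18 of its 19-year Metonic cycle; leap years are at positions 3, 6, 8, 11, 14, 17, 19, so it is a common year (12 months).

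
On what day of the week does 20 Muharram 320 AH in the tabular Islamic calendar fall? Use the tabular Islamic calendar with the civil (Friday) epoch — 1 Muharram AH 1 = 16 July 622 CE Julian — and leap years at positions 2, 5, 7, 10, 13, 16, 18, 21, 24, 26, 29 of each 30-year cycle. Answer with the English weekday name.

Wednesday

This is JDN 2061502 (6 February 932 Gregorian).
2061502 ≡ 2 (mod 7); counting from Monday = 0 gives Wednesday.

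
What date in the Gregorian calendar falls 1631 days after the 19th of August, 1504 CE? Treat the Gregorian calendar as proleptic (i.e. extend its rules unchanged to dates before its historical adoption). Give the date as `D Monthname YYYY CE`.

5 February 1509 CE

Counting 1631 days forward from JDN 2270615 reaches JDN 2272246, which is 5 February 1509 CE.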